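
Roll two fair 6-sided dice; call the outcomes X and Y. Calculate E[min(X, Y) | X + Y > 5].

P(X + Y > 5) = 13/18.
Summing min(X,Y)·P(x,y) over outcomes with X + Y > 5 gives 13/6.
E[min(X, Y) | X + Y > 5] = (13/6) / (13/18) = 3.

3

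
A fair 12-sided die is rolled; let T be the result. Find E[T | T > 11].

12

Given T > 11, T is equally likely to be any of {12}.
E[T | T > 11] = (12) / 1 = 12.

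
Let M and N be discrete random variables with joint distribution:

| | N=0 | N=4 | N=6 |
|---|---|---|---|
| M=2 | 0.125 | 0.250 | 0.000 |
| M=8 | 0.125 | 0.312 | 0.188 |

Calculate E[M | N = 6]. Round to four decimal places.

P(N = 6) = 0.188.
Σ M·P over the event = 8·(0.188) = 1.504.
E[M | N = 6] = (1.504) / (0.188) = 8.0000.

8.0000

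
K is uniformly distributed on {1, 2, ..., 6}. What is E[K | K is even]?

Given K is even, K is equally likely to be any of {2, 4, 6}.
E[K | K is even] = (2 + 4 + 6) / 3 = 4.

4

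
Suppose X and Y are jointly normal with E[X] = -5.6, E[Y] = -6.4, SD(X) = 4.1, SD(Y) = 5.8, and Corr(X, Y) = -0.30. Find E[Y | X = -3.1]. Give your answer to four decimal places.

-7.4610

For a bivariate normal, E[Y | X=x] = μ_Y + ρ·(σ_Y/σ_X)·(x − μ_X).
E[Y | X=-3.1] = -6.4 + (-0.30)·(5.8/4.1)·(-3.1 − (-5.6)) = -6.4 + (-0.42439)·(2.5) = -7.4610.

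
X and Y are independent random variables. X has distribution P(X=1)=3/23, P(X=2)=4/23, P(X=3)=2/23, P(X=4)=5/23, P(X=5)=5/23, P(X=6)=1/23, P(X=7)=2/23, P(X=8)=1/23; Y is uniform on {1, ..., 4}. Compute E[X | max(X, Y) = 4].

97/29

P(max(X, Y) = 4) = 29/92.
Summing X·P(x,y) over outcomes with max(X, Y) = 4 gives 97/92.
E[X | max(X, Y) = 4] = (97/92) / (29/92) = 97/29.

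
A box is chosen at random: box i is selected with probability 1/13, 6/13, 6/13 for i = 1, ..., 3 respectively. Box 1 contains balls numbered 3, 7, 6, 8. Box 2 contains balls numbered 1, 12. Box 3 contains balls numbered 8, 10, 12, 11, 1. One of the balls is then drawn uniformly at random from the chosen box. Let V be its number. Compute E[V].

E[V | box 1] = (3+7+6+8)/4 = 6.
E[V | box 2] = (1+12)/2 = 13/2.
E[V | box 3] = (8+10+12+11+1)/5 = 42/5.
By the law of total expectation,
E[V] = (1/13)·(6) + (6/13)·(13/2) + (6/13)·(42/5) = 477/65.

477/65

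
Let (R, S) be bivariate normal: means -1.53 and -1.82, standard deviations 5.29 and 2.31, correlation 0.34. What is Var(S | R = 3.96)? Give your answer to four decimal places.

For a bivariate normal, Var(S | R=x) = σ_S²(1 − ρ²).
Var(S | R=3.96) = (2.31)²·(1 − (0.34)²) = 5.3361·0.8844 = 4.7192.

4.7192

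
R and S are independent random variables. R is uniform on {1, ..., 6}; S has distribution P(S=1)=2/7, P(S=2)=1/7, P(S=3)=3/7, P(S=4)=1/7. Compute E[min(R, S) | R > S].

P(R > S) = 25/42.
Summing min(R,S)·P(x,y) over outcomes with R > S gives 53/42.
E[min(R, S) | R > S] = (53/42) / (25/42) = 53/25.

53/25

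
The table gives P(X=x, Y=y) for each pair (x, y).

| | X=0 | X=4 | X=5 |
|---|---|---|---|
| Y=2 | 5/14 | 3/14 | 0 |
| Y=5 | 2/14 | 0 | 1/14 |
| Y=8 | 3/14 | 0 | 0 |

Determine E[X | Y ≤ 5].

17/11

P(Y ≤ 5) = 11/14.
Summing X·P(X=x,Y=y) over the conditioning event gives 17/14.
E[X | Y ≤ 5] = (17/14) / (11/14) = 17/11.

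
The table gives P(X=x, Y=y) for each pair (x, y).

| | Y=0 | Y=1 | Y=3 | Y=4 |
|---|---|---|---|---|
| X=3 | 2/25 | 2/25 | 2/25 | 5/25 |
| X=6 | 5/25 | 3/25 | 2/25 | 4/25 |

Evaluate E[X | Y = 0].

36/7

P(Y = 0) = 7/25.
Summing X·P(X=x,Y=y) over the conditioning event gives 36/25.
E[X | Y = 0] = (36/25) / (7/25) = 36/7.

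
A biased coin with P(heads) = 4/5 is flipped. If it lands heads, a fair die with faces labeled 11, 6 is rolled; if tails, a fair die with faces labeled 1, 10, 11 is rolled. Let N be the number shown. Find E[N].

E[N | heads] = (11+6)/2 = 17/2.
E[N | tails] = (1+10+11)/3 = 22/3.
E[N] = (4/5)·(17/2) + (1/5)·(22/3) = 124/15.

124/15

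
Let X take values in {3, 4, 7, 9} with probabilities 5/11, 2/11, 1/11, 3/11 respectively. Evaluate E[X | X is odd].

49/9

P(X is odd) = 9/11.
Σ over the event: 3·5/11 + 7·1/11 + 9·3/11 = 49/11.
E[X | X is odd] = (49/11) / (9/11) = 49/9.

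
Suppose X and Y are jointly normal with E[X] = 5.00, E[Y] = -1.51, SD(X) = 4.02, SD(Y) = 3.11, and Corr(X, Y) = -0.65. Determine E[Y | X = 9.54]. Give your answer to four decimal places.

E[Y | X=x] = μ_Y + ρ(σ_Y/σ_X)(x − μ_X) for jointly normal variables.
E[Y | X=9.54] = -1.51 + (-0.65)·(3.11/4.02)·(9.54 − (5.00)) = -1.51 + (-0.50286)·(4.54) = -3.7930.

-3.7930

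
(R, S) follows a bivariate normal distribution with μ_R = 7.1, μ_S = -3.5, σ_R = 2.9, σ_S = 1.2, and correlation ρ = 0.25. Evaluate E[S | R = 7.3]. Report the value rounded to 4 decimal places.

-3.4793

E[S | R=x] = μ_S + ρ(σ_S/σ_R)(x − μ_R) for jointly normal variables.
E[S | R=7.3] = -3.5 + (0.25)·(1.2/2.9)·(7.3 − (7.1)) = -3.5 + (0.10345)·(0.2) = -3.4793.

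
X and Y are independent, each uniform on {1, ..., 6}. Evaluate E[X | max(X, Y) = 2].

Outcomes with max(X, Y) = 2: (1,2), (2,1), (2,2), each with probability 1/36.
E[X | max(X, Y) = 2] = (1 + 2 + 2) / 3 = 5/3.

5/3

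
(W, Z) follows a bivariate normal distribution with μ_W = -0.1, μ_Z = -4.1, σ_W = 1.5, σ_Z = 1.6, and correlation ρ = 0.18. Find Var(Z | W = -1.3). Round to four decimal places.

The conditional variance in a bivariate normal is σ_Z²(1 − ρ²), independent of x.
Var(Z | W=-1.3) = (1.6)²·(1 − (0.18)²) = 2.56·0.9676 = 2.4771.

2.4771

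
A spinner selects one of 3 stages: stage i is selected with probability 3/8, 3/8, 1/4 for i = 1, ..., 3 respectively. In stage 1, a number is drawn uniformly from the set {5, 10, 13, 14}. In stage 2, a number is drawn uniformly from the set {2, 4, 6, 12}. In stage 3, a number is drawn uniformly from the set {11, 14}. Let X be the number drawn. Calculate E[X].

149/16

E[X | stage 1] = (5+10+13+14)/4 = 21/2.
E[X | stage 2] = (2+4+6+12)/4 = 6.
E[X | stage 3] = (11+14)/2 = 25/2.
E[X] = (3/8)·(21/2) + (3/8)·(6) + (1/4)·(25/2) = 149/16.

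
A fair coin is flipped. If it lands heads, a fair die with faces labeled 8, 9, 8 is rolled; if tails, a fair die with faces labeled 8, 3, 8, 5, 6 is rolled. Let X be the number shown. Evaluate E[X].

43/6

E[X | heads] = (8+9+8)/3 = 25/3.
E[X | tails] = (8+3+8+5+6)/5 = 6.
E[X] = (1/2)·(25/3) + (1/2)·(6) = 43/6.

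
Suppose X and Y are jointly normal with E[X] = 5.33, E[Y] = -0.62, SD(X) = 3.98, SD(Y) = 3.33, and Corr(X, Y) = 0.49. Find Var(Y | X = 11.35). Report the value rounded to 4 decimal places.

Var(Y | X=x) = (1 − ρ²)·σ_Y².
Var(Y | X=11.35) = (3.33)²·(1 − (0.49)²) = 11.0889·0.7599 = 8.4265.

8.4265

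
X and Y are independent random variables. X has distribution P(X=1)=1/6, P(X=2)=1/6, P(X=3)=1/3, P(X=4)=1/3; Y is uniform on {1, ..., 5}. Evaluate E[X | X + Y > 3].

3

P(X + Y > 3) = 9/10.
Summing X·P(x,y) over outcomes with X + Y > 3 gives 27/10.
E[X | X + Y > 3] = (27/10) / (9/10) = 3.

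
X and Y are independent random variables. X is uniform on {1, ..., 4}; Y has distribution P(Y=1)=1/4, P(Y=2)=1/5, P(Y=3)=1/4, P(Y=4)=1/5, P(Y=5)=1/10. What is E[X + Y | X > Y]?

P(X > Y) = 7/20.
Summing (X+Y)·P(x,y) over outcomes with X > Y gives 139/80.
E[X + Y | X > Y] = (139/80) / (7/20) = 139/28.

139/28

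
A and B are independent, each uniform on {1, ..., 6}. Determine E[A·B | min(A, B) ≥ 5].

121/4

Outcomes with min(A, B) ≥ 5: (5,5), (5,6), (6,5), (6,6), each with probability 1/36.
E[A·B | min(A, B) ≥ 5] = (25 + 30 + 30 + 36) / 4 = 121/4.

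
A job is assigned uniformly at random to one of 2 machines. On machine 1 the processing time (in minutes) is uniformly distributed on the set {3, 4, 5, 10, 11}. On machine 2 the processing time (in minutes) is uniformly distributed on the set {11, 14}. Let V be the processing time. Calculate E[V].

E[V | machine 1] = (3+4+5+10+11)/5 = 33/5.
E[V | machine 2] = (11+14)/2 = 25/2.
E[V] = (1/2)·(33/5) + (1/2)·(25/2) = 191/20.

191/20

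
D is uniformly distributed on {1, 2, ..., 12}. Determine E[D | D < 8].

Given D < 8, D is equally likely to be any of {1, 2, 3, 4, 5, 6, 7}.
E[D | D < 8] = (1 + 2 + 3 + 4 + 5 + 6 + 7) / 7 = 4.

4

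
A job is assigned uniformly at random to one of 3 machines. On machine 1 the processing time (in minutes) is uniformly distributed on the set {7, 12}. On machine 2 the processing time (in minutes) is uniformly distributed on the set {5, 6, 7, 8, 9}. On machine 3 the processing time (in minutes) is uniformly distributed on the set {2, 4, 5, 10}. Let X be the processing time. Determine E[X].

29/4

E[X | machine 1] = (7+12)/2 = 19/2.
E[X | machine 2] = (5+6+7+8+9)/5 = 7.
E[X | machine 3] = (2+4+5+10)/4 = 21/4.
E[X] = (1/3)·(19/2) + (1/3)·(7) + (1/3)·(21/4) = 29/4.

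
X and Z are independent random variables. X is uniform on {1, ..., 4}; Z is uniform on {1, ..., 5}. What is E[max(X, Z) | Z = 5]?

Outcomes with Z = 5: (1,5), (2,5), (3,5), (4,5), each with probability 1/20.
E[max(X, Z) | Z = 5] = (5 + 5 + 5 + 5) / 4 = 5.

5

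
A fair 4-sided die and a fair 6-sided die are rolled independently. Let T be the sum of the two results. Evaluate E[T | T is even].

P(T is even) = 1/2.
Σ over the event: 2·1/24 + 4·1/8 + 6·1/6 + 8·1/8 + 10·1/24 = 3.
E[T | T is even] = (3) / (1/2) = 6.

6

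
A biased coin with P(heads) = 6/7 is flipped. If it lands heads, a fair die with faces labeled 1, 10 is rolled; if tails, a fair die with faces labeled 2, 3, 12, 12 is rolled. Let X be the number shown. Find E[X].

E[X | heads] = (1+10)/2 = 11/2.
E[X | tails] = (2+3+12+12)/4 = 29/4.
By the law of total expectation,
E[X] = (6/7)·(11/2) + (1/7)·(29/4) = 23/4.

23/4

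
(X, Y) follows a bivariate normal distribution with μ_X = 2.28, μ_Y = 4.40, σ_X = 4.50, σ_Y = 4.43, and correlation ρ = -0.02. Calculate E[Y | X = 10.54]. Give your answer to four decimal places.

4.2374

E[Y | X=x] = μ_Y + ρ(σ_Y/σ_X)(x − μ_X) for jointly normal variables.
E[Y | X=10.54] = 4.40 + (-0.02)·(4.43/4.50)·(10.54 − (2.28)) = 4.40 + (-0.019689)·(8.26) = 4.2374.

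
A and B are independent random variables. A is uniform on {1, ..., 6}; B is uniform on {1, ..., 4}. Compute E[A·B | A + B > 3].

205/21

P(A + B > 3) = 7/8.
Summing AB·P(x,y) over outcomes with A + B > 3 gives 205/24.
E[A·B | A + B > 3] = (205/24) / (7/8) = 205/21.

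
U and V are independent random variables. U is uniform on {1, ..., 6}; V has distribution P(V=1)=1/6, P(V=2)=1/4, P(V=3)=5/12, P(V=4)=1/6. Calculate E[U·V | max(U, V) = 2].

P(max(U, V) = 2) = 1/9.
Summing UV·P(x,y) over outcomes with max(U, V) = 2 gives 11/36.
E[U·V | max(U, V) = 2] = (11/36) / (1/9) = 11/4.

11/4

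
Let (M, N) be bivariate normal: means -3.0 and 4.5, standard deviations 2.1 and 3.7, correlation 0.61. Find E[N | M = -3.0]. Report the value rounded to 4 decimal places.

4.5000

The regression of N on M has slope ρ·σ_N/σ_M and passes through (μ_M, μ_N).
E[N | M=-3.0] = 4.5 + (0.61)·(3.7/2.1)·(-3.0 − (-3.0)) = 4.5 + (1.0748)·(0) = 4.5000.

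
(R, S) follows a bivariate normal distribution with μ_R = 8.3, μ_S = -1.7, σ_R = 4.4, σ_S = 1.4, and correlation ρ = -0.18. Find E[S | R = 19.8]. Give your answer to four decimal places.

-2.3586

E[S | R=x] = μ_S + ρ(σ_S/σ_R)(x − μ_R) for jointly normal variables.
E[S | R=19.8] = -1.7 + (-0.18)·(1.4/4.4)·(19.8 − (8.3)) = -1.7 + (-0.057273)·(11.5) = -2.3586.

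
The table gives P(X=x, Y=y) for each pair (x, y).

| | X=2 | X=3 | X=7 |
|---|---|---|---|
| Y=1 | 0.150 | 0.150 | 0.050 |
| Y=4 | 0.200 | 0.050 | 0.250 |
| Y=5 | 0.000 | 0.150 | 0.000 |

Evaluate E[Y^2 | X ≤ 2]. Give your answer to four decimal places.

9.5714

P(X ≤ 2) = 0.350.
Summing Y^2·P(X=x,Y=y) over the conditioning event gives 3.350.
E[Y^2 | X ≤ 2] = (3.350) / (0.350) = 9.5714.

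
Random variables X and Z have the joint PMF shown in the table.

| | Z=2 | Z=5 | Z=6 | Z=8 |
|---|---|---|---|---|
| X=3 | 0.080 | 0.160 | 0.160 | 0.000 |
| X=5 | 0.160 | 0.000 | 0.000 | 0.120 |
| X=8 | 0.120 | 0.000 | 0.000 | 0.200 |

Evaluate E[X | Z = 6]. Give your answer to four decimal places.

P(Z = 6) = 0.160.
Σ X·P over the event = 3·(0.160) = 0.480.
E[X | Z = 6] = (0.480) / (0.160) = 3.0000.

3.0000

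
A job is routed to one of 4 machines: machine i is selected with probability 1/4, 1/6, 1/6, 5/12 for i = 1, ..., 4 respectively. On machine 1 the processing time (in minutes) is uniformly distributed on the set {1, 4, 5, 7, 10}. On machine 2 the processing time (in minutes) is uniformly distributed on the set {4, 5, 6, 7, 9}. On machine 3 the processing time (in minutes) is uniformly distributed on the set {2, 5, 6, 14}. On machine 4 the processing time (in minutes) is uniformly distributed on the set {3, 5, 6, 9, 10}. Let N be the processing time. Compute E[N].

E[N | machine 1] = (1+4+5+7+10)/5 = 27/5.
E[N | machine 2] = (4+5+6+7+9)/5 = 31/5.
E[N | machine 3] = (2+5+6+14)/4 = 27/4.
E[N | machine 4] = (3+5+6+9+10)/5 = 33/5.
By the law of total expectation,
E[N] = (1/4)·(27/5) + (1/6)·(31/5) + (1/6)·(27/4) + (5/12)·(33/5) = 751/120.

751/120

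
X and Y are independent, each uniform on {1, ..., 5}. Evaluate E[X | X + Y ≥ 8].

13/3

Outcomes with X + Y ≥ 8: (3,5), (4,4), (4,5), (5,3), (5,4), (5,5), each with probability 1/25.
E[X | X + Y ≥ 8] = (3 + 4 + 4 + 5 + 5 + 5) / 6 = 13/3.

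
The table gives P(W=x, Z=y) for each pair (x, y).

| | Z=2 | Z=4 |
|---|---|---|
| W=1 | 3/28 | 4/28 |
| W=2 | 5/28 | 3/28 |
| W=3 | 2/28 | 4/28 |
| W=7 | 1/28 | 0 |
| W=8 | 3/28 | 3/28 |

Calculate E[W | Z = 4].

23/7

P(Z = 4) = 1/2.
Σ W·P over the event = 1·(4/28) + 2·(3/28) + 3·(4/28) + 8·(3/28) = 23/14.
E[W | Z = 4] = (23/14) / (1/2) = 23/7.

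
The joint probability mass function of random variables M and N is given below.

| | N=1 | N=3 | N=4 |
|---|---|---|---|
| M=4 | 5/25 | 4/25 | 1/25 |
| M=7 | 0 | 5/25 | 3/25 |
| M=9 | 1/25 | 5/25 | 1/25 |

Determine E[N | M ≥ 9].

P(M ≥ 9) = 7/25.
Σ N·P over the event = 1·(1/25) + 3·(5/25) + 4·(1/25) = 4/5.
E[N | M ≥ 9] = (4/5) / (7/25) = 20/7.

20/7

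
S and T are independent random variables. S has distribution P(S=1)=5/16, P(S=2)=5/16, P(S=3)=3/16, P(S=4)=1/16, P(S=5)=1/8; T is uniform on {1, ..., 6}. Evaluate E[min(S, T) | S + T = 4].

P(S + T = 4) = 13/96.
Summing min(S,T)·P(x,y) over outcomes with S + T = 4 gives 3/16.
E[min(S, T) | S + T = 4] = (3/16) / (13/96) = 18/13.

18/13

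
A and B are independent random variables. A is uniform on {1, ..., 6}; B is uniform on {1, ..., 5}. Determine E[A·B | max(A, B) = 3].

27/5

Outcomes with max(A, B) = 3: (1,3), (2,3), (3,1), (3,2), (3,3), each with probability 1/30.
E[A·B | max(A, B) = 3] = (3 + 6 + 3 + 6 + 9) / 5 = 27/5.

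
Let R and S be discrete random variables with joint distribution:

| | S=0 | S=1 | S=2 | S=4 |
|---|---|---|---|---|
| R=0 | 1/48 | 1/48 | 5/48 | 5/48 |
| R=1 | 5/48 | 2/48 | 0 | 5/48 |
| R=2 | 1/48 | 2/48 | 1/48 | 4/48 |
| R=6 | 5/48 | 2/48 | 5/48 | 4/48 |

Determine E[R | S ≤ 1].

P(S ≤ 1) = 19/48.
Summing R·P(R=x,S=y) over the conditioning event gives 55/48.
E[R | S ≤ 1] = (55/48) / (19/48) = 55/19.

55/19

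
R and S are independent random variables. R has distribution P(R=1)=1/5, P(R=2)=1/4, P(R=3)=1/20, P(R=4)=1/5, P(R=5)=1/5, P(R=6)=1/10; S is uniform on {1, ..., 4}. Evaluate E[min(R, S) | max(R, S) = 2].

P(max(R, S) = 2) = 7/40.
Summing min(R,S)·P(x,y) over outcomes with max(R, S) = 2 gives 19/80.
E[min(R, S) | max(R, S) = 2] = (19/80) / (7/40) = 19/14.

19/14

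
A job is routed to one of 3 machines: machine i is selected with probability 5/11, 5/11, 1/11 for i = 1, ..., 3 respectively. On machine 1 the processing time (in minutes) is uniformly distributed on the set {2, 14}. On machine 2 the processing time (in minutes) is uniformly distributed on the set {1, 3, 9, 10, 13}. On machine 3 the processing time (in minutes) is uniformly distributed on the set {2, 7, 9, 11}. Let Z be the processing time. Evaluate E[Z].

E[Z | machine 1] = (2+14)/2 = 8.
E[Z | machine 2] = (1+3+9+10+13)/5 = 36/5.
E[Z | machine 3] = (2+7+9+11)/4 = 29/4.
By the law of total expectation,
E[Z] = (5/11)·(8) + (5/11)·(36/5) + (1/11)·(29/4) = 333/44.

333/44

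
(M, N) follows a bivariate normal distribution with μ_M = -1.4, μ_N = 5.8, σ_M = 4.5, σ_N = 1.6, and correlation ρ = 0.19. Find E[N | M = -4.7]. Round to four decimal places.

E[N | M=x] = μ_N + ρ(σ_N/σ_M)(x − μ_M) for jointly normal variables.
E[N | M=-4.7] = 5.8 + (0.19)·(1.6/4.5)·(-4.7 − (-1.4)) = 5.8 + (0.067556)·(-3.3) = 5.5771.

5.5771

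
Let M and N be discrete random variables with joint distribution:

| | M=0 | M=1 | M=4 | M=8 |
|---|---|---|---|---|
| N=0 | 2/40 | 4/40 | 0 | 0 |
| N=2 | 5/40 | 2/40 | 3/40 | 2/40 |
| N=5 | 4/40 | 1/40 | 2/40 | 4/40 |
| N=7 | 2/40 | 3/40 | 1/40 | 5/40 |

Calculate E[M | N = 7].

47/11

P(N = 7) = 11/40.
Σ M·P over the event = 0·(2/40) + 1·(3/40) + 4·(1/40) + 8·(5/40) = 47/40.
E[M | N = 7] = (47/40) / (11/40) = 47/11.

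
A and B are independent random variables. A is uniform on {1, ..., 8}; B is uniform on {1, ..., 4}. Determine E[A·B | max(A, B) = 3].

27/5

Outcomes with max(A, B) = 3: (1,3), (2,3), (3,1), (3,2), (3,3), each with probability 1/32.
E[A·B | max(A, B) = 3] = (3 + 6 + 3 + 6 + 9) / 5 = 27/5.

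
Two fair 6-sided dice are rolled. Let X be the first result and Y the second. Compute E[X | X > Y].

14/3

P(X > Y) = 5/12.
Summing X·P(x,y) over outcomes with X > Y gives 35/18.
E[X | X > Y] = (35/18) / (5/12) = 14/3.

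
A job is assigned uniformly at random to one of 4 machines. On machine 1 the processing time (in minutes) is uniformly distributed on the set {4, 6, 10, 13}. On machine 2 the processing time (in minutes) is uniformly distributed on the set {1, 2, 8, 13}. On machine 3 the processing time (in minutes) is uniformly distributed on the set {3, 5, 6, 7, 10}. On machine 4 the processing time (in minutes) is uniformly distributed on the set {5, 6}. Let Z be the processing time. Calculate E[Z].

519/80

E[Z | machine 1] = (4+6+10+13)/4 = 33/4.
E[Z | machine 2] = (1+2+8+13)/4 = 6.
E[Z | machine 3] = (3+5+6+7+10)/5 = 31/5.
E[Z | machine 4] = (5+6)/2 = 11/2.
E[Z] = (1/4)·(33/4) + (1/4)·(6) + (1/4)·(31/5) + (1/4)·(11/2) = 519/80.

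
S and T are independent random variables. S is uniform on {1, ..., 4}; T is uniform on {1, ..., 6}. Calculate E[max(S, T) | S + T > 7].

16/3

P(S + T > 7) = 1/4.
Summing max(S,T)·P(x,y) over outcomes with S + T > 7 gives 4/3.
E[max(S, T) | S + T > 7] = (4/3) / (1/4) = 16/3.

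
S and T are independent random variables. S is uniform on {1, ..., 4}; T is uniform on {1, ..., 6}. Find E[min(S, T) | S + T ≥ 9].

Outcomes with S + T ≥ 9: (3,6), (4,5), (4,6), each with probability 1/24.
E[min(S, T) | S + T ≥ 9] = (3 + 4 + 4) / 3 = 11/3.

11/3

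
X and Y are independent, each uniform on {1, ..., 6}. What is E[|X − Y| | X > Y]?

P(X > Y) = 5/12.
Summing |X−Y|·P(x,y) over outcomes with X > Y gives 35/36.
E[|X − Y| | X > Y] = (35/36) / (5/12) = 7/3.

7/3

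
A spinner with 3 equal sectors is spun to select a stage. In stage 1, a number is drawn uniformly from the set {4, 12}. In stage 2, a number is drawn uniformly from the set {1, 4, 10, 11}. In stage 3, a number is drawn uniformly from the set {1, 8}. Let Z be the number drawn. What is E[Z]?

19/3

E[Z | stage 1] = (4+12)/2 = 8.
E[Z | stage 2] = (1+4+10+11)/4 = 13/2.
E[Z | stage 3] = (1+8)/2 = 9/2.
By the law of total expectation,
E[Z] = (1/3)·(8) + (1/3)·(13/2) + (1/3)·(9/2) = 19/3.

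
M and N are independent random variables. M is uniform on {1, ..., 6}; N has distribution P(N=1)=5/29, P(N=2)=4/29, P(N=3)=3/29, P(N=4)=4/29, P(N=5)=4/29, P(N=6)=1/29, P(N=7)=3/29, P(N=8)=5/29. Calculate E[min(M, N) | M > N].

68/31

P(M > N) = 31/87.
Summing min(M,N)·P(x,y) over outcomes with M > N gives 68/87.
E[min(M, N) | M > N] = (68/87) / (31/87) = 68/31.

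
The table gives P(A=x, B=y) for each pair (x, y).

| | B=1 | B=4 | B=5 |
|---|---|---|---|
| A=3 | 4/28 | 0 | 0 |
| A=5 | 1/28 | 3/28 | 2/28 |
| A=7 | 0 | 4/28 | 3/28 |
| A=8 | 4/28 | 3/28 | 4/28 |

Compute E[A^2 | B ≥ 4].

916/19

P(B ≥ 4) = 19/28.
Σ A^2·P over the event = 25·(3/28) + 25·(2/28) + 49·(4/28) + 49·(3/28) + 64·(3/28) + 64·(4/28) = 229/7.
E[A^2 | B ≥ 4] = (229/7) / (19/28) = 916/19.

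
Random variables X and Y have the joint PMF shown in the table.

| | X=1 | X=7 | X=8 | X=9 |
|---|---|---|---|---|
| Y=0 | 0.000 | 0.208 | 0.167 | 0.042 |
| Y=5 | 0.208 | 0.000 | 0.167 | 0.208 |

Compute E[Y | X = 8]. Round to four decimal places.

P(X = 8) = 0.334.
Σ Y·P over the event = 0·(0.167) + 5·(0.167) = 0.835.
E[Y | X = 8] = (0.835) / (0.334) = 2.5000.

2.5000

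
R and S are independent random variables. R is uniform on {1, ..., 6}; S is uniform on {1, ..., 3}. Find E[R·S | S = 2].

P(S = 2) = 1/3.
Summing RS·P(x,y) over outcomes with S = 2 gives 7/3.
E[R·S | S = 2] = (7/3) / (1/3) = 7.

7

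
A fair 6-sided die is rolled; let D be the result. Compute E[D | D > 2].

Given D > 2, D is equally likely to be any of {3, 4, 5, 6}.
E[D | D > 2] = (3 + 4 + 5 + 6) / 4 = 9/2.

9/2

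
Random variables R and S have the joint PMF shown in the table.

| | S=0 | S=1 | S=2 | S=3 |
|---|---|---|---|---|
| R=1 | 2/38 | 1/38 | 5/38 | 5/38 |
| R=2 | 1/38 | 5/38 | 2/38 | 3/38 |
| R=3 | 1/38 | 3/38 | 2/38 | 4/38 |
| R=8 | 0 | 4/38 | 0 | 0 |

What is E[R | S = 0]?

P(S = 0) = 2/19.
Σ R·P over the event = 1·(2/38) + 2·(1/38) + 3·(1/38) = 7/38.
E[R | S = 0] = (7/38) / (2/19) = 7/4.

7/4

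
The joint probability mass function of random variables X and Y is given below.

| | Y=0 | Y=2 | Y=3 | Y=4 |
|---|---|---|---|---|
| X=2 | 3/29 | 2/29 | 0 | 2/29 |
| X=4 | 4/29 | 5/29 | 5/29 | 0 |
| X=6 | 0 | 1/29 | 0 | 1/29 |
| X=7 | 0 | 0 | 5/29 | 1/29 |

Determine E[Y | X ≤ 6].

43/23

P(X ≤ 6) = 23/29.
Summing Y·P(X=x,Y=y) over the conditioning event gives 43/29.
E[Y | X ≤ 6] = (43/29) / (23/29) = 43/23.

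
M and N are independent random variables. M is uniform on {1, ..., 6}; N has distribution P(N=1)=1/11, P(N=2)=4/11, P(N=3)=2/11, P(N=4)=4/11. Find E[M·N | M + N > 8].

P(M + N > 8) = 5/33.
Summing MN·P(x,y) over outcomes with M + N > 8 gives 106/33.
E[M·N | M + N > 8] = (106/33) / (5/33) = 106/5.

106/5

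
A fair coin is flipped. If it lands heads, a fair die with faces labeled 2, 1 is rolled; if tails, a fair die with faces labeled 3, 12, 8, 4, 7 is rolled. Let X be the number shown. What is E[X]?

E[X | heads] = (2+1)/2 = 3/2.
E[X | tails] = (3+12+8+4+7)/5 = 34/5.
By the law of total expectation,
E[X] = (1/2)·(3/2) + (1/2)·(34/5) = 83/20.

83/20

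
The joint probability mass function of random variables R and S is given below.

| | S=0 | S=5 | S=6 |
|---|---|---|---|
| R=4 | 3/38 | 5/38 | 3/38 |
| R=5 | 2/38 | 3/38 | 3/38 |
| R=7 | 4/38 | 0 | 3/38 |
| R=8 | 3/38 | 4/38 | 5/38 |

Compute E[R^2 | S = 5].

137/4

P(S = 5) = 6/19.
Σ R^2·P over the event = 16·(5/38) + 25·(3/38) + 64·(4/38) = 411/38.
E[R^2 | S = 5] = (411/38) / (6/19) = 137/4.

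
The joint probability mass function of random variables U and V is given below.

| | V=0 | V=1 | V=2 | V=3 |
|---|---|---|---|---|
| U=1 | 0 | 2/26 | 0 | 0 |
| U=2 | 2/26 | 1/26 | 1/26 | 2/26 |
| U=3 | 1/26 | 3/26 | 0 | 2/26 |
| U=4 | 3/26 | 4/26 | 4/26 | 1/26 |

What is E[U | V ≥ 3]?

P(V ≥ 3) = 5/26.
Σ U·P over the event = 2·(2/26) + 3·(2/26) + 4·(1/26) = 7/13.
E[U | V ≥ 3] = (7/13) / (5/26) = 14/5.

14/5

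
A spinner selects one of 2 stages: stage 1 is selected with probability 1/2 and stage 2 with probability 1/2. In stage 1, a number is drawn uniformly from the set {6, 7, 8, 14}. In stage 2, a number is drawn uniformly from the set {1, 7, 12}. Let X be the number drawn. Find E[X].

185/24

E[X | stage 1] = (6+7+8+14)/4 = 35/4.
E[X | stage 2] = (1+7+12)/3 = 20/3.
By the law of total expectation,
E[X] = (1/2)·(35/4) + (1/2)·(20/3) = 185/24.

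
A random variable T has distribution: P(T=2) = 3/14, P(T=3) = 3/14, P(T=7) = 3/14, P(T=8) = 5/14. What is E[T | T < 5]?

5/2

P(T < 5) = 3/7.
Σ over the event: 2·3/14 + 3·3/14 = 15/14.
E[T | T < 5] = (15/14) / (3/7) = 5/2.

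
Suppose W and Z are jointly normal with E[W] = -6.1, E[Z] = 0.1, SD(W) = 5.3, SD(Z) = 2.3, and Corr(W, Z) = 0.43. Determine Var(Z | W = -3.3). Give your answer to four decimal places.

4.3119

Var(Z | W=x) = (1 − ρ²)·σ_Z².
Var(Z | W=-3.3) = (2.3)²·(1 − (0.43)²) = 5.29·0.8151 = 4.3119.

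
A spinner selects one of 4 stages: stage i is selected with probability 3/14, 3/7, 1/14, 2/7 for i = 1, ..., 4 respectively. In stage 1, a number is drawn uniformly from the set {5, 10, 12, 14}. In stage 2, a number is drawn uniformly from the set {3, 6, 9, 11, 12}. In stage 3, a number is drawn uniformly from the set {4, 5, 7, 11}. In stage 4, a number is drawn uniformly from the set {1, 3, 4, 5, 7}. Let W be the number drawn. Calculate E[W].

E[W | stage 1] = (5+10+12+14)/4 = 41/4.
E[W | stage 2] = (3+6+9+11+12)/5 = 41/5.
E[W | stage 3] = (4+5+7+11)/4 = 27/4.
E[W | stage 4] = (1+3+4+5+7)/5 = 4.
E[W] = (3/14)·(41/4) + (3/7)·(41/5) + (1/14)·(27/4) + (2/7)·(4) = 1027/140.

1027/140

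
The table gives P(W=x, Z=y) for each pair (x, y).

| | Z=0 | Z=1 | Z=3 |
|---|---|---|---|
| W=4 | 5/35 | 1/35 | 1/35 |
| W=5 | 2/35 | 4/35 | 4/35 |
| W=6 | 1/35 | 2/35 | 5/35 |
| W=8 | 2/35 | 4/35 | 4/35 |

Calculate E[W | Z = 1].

P(Z = 1) = 11/35.
Summing W·P(W=x,Z=y) over the conditioning event gives 68/35.
E[W | Z = 1] = (68/35) / (11/35) = 68/11.

68/11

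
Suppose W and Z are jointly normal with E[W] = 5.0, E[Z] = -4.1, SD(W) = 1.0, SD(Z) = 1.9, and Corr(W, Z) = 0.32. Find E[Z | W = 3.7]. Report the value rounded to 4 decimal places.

For a bivariate normal, E[Z | W=x] = μ_Z + ρ·(σ_Z/σ_W)·(x − μ_W).
E[Z | W=3.7] = -4.1 + (0.32)·(1.9/1.0)·(3.7 − (5.0)) = -4.1 + (0.608)·(-1.3) = -4.8904.

-4.8904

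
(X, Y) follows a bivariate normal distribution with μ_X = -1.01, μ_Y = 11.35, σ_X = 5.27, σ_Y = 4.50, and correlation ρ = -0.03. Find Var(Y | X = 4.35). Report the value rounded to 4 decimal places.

The conditional variance in a bivariate normal is σ_Y²(1 − ρ²), independent of x.
Var(Y | X=4.35) = (4.50)²·(1 − (-0.03)²) = 20.25·0.9991 = 20.2318.

20.2318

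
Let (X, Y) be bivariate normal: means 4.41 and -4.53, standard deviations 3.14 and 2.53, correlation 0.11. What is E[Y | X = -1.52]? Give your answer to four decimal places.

The regression of Y on X has slope ρ·σ_Y/σ_X and passes through (μ_X, μ_Y).
E[Y | X=-1.52] = -4.53 + (0.11)·(2.53/3.14)·(-1.52 − (4.41)) = -4.53 + (0.088631)·(-5.93) = -5.0556.

-5.0556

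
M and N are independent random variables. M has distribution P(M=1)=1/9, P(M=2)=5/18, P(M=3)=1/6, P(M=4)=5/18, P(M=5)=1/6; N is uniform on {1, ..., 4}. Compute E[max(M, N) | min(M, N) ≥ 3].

91/22

P(min(M, N) ≥ 3) = 11/36.
Summing max(M,N)·P(x,y) over outcomes with min(M, N) ≥ 3 gives 91/72.
E[max(M, N) | min(M, N) ≥ 3] = (91/72) / (11/36) = 91/22.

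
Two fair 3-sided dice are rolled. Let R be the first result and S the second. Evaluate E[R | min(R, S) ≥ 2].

5/2

P(min(R, S) ≥ 2) = 4/9.
Summing R·P(x,y) over outcomes with min(R, S) ≥ 2 gives 10/9.
E[R | min(R, S) ≥ 2] = (10/9) / (4/9) = 5/2.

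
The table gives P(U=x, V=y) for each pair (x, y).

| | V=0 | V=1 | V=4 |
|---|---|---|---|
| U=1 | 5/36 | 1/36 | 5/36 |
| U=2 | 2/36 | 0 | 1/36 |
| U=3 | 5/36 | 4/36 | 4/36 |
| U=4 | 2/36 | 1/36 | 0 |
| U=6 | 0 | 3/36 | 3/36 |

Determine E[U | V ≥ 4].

37/13

P(V ≥ 4) = 13/36.
Σ U·P over the event = 1·(5/36) + 2·(1/36) + 3·(4/36) + 6·(3/36) = 37/36.
E[U | V ≥ 4] = (37/36) / (13/36) = 37/13.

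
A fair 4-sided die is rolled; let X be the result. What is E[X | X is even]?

3

Given X is even, X is equally likely to be any of {2, 4}.
E[X | X is even] = (2 + 4) / 2 = 3.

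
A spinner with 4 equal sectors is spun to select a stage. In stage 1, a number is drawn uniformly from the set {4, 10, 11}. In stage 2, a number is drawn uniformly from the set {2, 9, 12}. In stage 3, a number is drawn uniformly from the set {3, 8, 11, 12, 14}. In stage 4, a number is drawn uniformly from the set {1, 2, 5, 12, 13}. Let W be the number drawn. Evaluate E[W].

161/20

E[W | stage 1] = (4+10+11)/3 = 25/3.
E[W | stage 2] = (2+9+12)/3 = 23/3.
E[W | stage 3] = (3+8+11+12+14)/5 = 48/5.
E[W | stage 4] = (1+2+5+12+13)/5 = 33/5.
E[W] = (1/4)·(25/3) + (1/4)·(23/3) + (1/4)·(48/5) + (1/4)·(33/5) = 161/20.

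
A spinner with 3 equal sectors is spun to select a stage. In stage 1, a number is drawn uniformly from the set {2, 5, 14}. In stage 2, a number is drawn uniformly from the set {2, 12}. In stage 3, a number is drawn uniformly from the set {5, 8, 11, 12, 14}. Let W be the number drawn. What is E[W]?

E[W | stage 1] = (2+5+14)/3 = 7.
E[W | stage 2] = (2+12)/2 = 7.
E[W | stage 3] = (5+8+11+12+14)/5 = 10.
E[W] = (1/3)·(7) + (1/3)·(7) + (1/3)·(10) = 8.

8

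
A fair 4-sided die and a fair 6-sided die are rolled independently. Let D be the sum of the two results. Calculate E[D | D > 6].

8

P(D > 6) = 5/12.
Σ over the event: 7·1/6 + 8·1/8 + 9·1/12 + 10·1/24 = 10/3.
E[D | D > 6] = (10/3) / (5/12) = 8.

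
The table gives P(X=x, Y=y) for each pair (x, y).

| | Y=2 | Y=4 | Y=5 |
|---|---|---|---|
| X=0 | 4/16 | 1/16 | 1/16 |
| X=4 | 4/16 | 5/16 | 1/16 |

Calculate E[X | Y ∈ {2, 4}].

P(Y ∈ {2, 4}) = 7/8.
Σ X·P over the event = 0·(4/16) + 0·(1/16) + 4·(4/16) + 4·(5/16) = 9/4.
E[X | Y ∈ {2, 4}] = (9/4) / (7/8) = 18/7.

18/7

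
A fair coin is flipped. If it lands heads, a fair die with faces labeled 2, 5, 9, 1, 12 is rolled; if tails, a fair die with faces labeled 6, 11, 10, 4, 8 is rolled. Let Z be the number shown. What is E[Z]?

E[Z | heads] = (2+5+9+1+12)/5 = 29/5.
E[Z | tails] = (6+11+10+4+8)/5 = 39/5.
E[Z] = (1/2)·(29/5) + (1/2)·(39/5) = 34/5.

34/5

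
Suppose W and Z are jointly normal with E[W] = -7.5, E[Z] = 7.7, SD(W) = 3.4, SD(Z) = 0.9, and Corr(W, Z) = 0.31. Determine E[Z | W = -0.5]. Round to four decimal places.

For a bivariate normal, E[Z | W=x] = μ_Z + ρ·(σ_Z/σ_W)·(x − μ_W).
E[Z | W=-0.5] = 7.7 + (0.31)·(0.9/3.4)·(-0.5 − (-7.5)) = 7.7 + (0.082059)·(7) = 8.2744.

8.2744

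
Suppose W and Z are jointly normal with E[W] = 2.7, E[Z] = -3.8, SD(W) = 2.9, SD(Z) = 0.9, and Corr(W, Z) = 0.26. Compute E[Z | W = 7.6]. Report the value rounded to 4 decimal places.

-3.4046

E[Z | W=x] = μ_Z + ρ(σ_Z/σ_W)(x − μ_W) for jointly normal variables.
E[Z | W=7.6] = -3.8 + (0.26)·(0.9/2.9)·(7.6 − (2.7)) = -3.8 + (0.08069)·(4.9) = -3.4046.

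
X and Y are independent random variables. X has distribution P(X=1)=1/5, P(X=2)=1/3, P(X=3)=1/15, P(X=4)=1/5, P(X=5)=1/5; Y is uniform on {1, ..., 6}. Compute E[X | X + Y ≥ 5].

P(X + Y ≥ 5) = 7/9.
Summing X·P(x,y) over outcomes with X + Y ≥ 5 gives 113/45.
E[X | X + Y ≥ 5] = (113/45) / (7/9) = 113/35.

113/35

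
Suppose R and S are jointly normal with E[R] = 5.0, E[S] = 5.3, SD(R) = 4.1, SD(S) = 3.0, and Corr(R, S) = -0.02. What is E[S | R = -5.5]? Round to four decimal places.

5.4537

The regression of S on R has slope ρ·σ_S/σ_R and passes through (μ_R, μ_S).
E[S | R=-5.5] = 5.3 + (-0.02)·(3.0/4.1)·(-5.5 − (5.0)) = 5.3 + (-0.014634)·(-10.5) = 5.4537.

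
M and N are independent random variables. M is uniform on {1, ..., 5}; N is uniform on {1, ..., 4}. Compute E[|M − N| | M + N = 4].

P(M + N = 4) = 3/20.
Summing |M−N|·P(x,y) over outcomes with M + N = 4 gives 1/5.
E[|M − N| | M + N = 4] = (1/5) / (3/20) = 4/3.

4/3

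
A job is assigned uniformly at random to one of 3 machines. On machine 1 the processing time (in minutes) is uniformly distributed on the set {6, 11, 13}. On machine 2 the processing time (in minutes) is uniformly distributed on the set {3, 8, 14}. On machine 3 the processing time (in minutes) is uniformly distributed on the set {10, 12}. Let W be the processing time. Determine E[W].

88/9

E[W | machine 1] = (6+11+13)/3 = 10.
E[W | machine 2] = (3+8+14)/3 = 25/3.
E[W | machine 3] = (10+12)/2 = 11.
By the law of total expectation,
E[W] = (1/3)·(10) + (1/3)·(25/3) + (1/3)·(11) = 88/9.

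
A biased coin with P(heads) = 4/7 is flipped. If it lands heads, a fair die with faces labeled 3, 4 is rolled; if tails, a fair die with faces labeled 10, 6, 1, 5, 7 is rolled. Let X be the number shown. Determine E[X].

E[X | heads] = (3+4)/2 = 7/2.
E[X | tails] = (10+6+1+5+7)/5 = 29/5.
E[X] = (4/7)·(7/2) + (3/7)·(29/5) = 157/35.

157/35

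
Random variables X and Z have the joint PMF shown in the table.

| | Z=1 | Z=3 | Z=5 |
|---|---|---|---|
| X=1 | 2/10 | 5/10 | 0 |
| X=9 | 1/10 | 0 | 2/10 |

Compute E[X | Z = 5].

9

P(Z = 5) = 1/5.
Σ X·P over the event = 9·(2/10) = 9/5.
E[X | Z = 5] = (9/5) / (1/5) = 9.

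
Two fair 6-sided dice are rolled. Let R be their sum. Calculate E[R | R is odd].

7

P(R is odd) = 1/2.
Σ over the event: 3·1/18 + 5·1/9 + 7·1/6 + 9·1/9 + 11·1/18 = 7/2.
E[R | R is odd] = (7/2) / (1/2) = 7.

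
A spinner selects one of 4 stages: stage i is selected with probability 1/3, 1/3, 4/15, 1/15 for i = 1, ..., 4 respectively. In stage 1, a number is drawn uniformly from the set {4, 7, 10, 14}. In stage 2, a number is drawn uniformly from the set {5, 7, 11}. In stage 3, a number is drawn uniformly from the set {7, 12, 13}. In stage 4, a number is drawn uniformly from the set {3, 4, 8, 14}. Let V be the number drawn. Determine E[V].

E[V | stage 1] = (4+7+10+14)/4 = 35/4.
E[V | stage 2] = (5+7+11)/3 = 23/3.
E[V | stage 3] = (7+12+13)/3 = 32/3.
E[V | stage 4] = (3+4+8+14)/4 = 29/4.
By the law of total expectation,
E[V] = (1/3)·(35/4) + (1/3)·(23/3) + (4/15)·(32/3) + (1/15)·(29/4) = 44/5.

44/5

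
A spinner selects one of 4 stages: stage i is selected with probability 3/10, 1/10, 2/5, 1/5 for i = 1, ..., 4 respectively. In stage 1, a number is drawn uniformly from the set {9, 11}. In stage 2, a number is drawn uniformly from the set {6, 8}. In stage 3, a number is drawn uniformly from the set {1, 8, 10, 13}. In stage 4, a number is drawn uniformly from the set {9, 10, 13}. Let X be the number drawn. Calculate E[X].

271/30

E[X | stage 1] = (9+11)/2 = 10.
E[X | stage 2] = (6+8)/2 = 7.
E[X | stage 3] = (1+8+10+13)/4 = 8.
E[X | stage 4] = (9+10+13)/3 = 32/3.
E[X] = (3/10)·(10) + (1/10)·(7) + (2/5)·(8) + (1/5)·(32/3) = 271/30.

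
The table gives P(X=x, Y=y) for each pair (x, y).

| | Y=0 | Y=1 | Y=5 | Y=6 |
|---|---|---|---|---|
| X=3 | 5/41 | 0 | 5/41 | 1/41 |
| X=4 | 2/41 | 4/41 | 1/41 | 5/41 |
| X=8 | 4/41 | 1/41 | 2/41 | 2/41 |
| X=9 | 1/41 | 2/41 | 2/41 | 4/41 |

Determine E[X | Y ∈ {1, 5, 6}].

170/29

P(Y ∈ {1, 5, 6}) = 29/41.
Summing X·P(X=x,Y=y) over the conditioning event gives 170/41.
E[X | Y ∈ {1, 5, 6}] = (170/41) / (29/41) = 170/29.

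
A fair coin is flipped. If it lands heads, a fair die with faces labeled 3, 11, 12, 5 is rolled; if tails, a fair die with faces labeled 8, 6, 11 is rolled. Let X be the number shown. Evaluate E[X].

E[X | heads] = (3+11+12+5)/4 = 31/4.
E[X | tails] = (8+6+11)/3 = 25/3.
E[X] = (1/2)·(31/4) + (1/2)·(25/3) = 193/24.

193/24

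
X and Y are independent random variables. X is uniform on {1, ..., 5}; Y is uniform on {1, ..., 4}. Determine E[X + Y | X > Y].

Outcomes with X > Y: (2,1), (3,1), (3,2), (4,1), (4,2), (4,3), (5,1), (5,2), (5,3), (5,4), each with probability 1/20.
E[X + Y | X > Y] = (3 + 4 + 5 + 5 + 6 + 7 + 6 + 7 + 8 + 9) / 10 = 6.

6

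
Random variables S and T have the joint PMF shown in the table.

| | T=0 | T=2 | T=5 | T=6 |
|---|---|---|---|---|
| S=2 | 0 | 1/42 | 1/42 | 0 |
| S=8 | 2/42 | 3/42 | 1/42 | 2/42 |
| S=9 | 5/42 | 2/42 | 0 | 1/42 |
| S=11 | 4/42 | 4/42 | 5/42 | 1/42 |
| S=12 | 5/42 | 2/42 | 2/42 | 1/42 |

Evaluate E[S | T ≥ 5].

P(T ≥ 5) = 1/3.
Σ S·P over the event = 2·(1/42) + 8·(1/42) + 8·(2/42) + 9·(1/42) + 11·(5/42) + 11·(1/42) + 12·(2/42) + 12·(1/42) = 137/42.
E[S | T ≥ 5] = (137/42) / (1/3) = 137/14.

137/14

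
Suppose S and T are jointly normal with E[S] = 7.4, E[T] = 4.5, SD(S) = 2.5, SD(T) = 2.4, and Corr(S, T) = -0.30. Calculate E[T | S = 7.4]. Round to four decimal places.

4.5000

For a bivariate normal, E[T | S=x] = μ_T + ρ·(σ_T/σ_S)·(x − μ_S).
E[T | S=7.4] = 4.5 + (-0.30)·(2.4/2.5)·(7.4 − (7.4)) = 4.5 + (-0.288)·(0) = 4.5000.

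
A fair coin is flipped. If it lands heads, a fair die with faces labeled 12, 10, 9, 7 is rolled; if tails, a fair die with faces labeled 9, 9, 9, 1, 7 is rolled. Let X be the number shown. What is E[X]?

33/4

E[X | heads] = (12+10+9+7)/4 = 19/2.
E[X | tails] = (9+9+9+1+7)/5 = 7.
E[X] = (1/2)·(19/2) + (1/2)·(7) = 33/4.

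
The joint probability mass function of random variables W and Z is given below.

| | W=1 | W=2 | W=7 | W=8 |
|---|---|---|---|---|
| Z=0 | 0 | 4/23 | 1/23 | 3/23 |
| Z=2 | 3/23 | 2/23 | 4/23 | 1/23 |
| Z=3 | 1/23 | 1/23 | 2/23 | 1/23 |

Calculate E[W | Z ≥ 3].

5

P(Z ≥ 3) = 5/23.
Σ W·P over the event = 1·(1/23) + 2·(1/23) + 7·(2/23) + 8·(1/23) = 25/23.
E[W | Z ≥ 3] = (25/23) / (5/23) = 5.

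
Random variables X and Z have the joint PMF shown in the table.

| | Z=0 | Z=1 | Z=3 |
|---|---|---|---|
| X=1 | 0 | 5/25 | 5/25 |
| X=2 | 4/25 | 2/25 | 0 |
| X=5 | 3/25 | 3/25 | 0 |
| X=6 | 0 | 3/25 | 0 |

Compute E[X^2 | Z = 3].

P(Z = 3) = 1/5.
Summing X^2·P(X=x,Z=y) over the conditioning event gives 1/5.
E[X^2 | Z = 3] = (1/5) / (1/5) = 1.

1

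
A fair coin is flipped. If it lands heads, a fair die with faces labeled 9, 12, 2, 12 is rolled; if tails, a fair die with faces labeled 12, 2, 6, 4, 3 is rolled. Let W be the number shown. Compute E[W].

283/40

E[W | heads] = (9+12+2+12)/4 = 35/4.
E[W | tails] = (12+2+6+4+3)/5 = 27/5.
By the law of total expectation,
E[W] = (1/2)·(35/4) + (1/2)·(27/5) = 283/40.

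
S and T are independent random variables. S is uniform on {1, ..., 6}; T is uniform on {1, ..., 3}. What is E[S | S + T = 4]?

2

P(S + T = 4) = 1/6.
Summing S·P(x,y) over outcomes with S + T = 4 gives 1/3.
E[S | S + T = 4] = (1/3) / (1/6) = 2.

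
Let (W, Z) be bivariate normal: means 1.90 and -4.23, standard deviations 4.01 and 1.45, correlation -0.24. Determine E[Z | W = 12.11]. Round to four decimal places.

-5.1161

The regression of Z on W has slope ρ·σ_Z/σ_W and passes through (μ_W, μ_Z).
E[Z | W=12.11] = -4.23 + (-0.24)·(1.45/4.01)·(12.11 − (1.90)) = -4.23 + (-0.086783)·(10.21) = -5.1161.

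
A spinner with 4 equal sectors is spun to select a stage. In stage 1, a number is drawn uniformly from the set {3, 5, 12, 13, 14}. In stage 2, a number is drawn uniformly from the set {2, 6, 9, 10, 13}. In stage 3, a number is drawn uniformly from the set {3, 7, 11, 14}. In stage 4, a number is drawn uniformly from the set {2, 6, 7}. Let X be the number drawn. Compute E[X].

623/80

E[X | stage 1] = (3+5+12+13+14)/5 = 47/5.
E[X | stage 2] = (2+6+9+10+13)/5 = 8.
E[X | stage 3] = (3+7+11+14)/4 = 35/4.
E[X | stage 4] = (2+6+7)/3 = 5.
By the law of total expectation,
E[X] = (1/4)·(47/5) + (1/4)·(8) + (1/4)·(35/4) + (1/4)·(5) = 623/80.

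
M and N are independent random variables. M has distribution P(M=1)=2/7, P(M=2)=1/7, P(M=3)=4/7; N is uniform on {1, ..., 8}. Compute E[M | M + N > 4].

53/22

P(M + N > 4) = 11/14.
Summing M·P(x,y) over outcomes with M + N > 4 gives 53/28.
E[M | M + N > 4] = (53/28) / (11/14) = 53/22.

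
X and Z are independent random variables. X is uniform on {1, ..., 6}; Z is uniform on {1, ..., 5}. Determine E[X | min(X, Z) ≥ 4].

5

Outcomes with min(X, Z) ≥ 4: (4,4), (4,5), (5,4), (5,5), (6,4), (6,5), each with probability 1/30.
E[X | min(X, Z) ≥ 4] = (4 + 4 + 5 + 5 + 6 + 6) / 6 = 5.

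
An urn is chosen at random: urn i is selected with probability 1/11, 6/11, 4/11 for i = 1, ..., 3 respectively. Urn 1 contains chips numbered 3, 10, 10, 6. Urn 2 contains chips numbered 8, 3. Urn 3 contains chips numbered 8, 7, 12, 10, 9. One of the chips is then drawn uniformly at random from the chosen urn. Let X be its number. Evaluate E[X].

E[X | urn 1] = (3+10+10+6)/4 = 29/4.
E[X | urn 2] = (8+3)/2 = 11/2.
E[X | urn 3] = (8+7+12+10+9)/5 = 46/5.
By the law of total expectation,
E[X] = (1/11)·(29/4) + (6/11)·(11/2) + (4/11)·(46/5) = 1541/220.

1541/220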